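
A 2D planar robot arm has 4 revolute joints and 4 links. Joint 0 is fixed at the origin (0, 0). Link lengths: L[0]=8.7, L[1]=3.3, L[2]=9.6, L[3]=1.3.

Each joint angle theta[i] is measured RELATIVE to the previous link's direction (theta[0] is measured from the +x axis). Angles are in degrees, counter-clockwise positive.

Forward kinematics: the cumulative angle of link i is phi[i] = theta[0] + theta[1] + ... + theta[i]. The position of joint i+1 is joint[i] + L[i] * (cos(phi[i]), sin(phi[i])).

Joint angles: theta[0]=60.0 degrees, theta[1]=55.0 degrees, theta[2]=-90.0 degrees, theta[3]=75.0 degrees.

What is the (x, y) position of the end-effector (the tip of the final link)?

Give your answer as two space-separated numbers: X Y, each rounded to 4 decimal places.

Answer: 11.4302 15.8626

Derivation:
joint[0] = (0.0000, 0.0000)  (base)
link 0: phi[0] = 60 = 60 deg
  cos(60 deg) = 0.5000, sin(60 deg) = 0.8660
  joint[1] = (0.0000, 0.0000) + 8.7 * (0.5000, 0.8660) = (0.0000 + 4.3500, 0.0000 + 7.5344) = (4.3500, 7.5344)
link 1: phi[1] = 60 + 55 = 115 deg
  cos(115 deg) = -0.4226, sin(115 deg) = 0.9063
  joint[2] = (4.3500, 7.5344) + 3.3 * (-0.4226, 0.9063) = (4.3500 + -1.3946, 7.5344 + 2.9908) = (2.9554, 10.5252)
link 2: phi[2] = 60 + 55 + -90 = 25 deg
  cos(25 deg) = 0.9063, sin(25 deg) = 0.4226
  joint[3] = (2.9554, 10.5252) + 9.6 * (0.9063, 0.4226) = (2.9554 + 8.7006, 10.5252 + 4.0571) = (11.6559, 14.5824)
link 3: phi[3] = 60 + 55 + -90 + 75 = 100 deg
  cos(100 deg) = -0.1736, sin(100 deg) = 0.9848
  joint[4] = (11.6559, 14.5824) + 1.3 * (-0.1736, 0.9848) = (11.6559 + -0.2257, 14.5824 + 1.2803) = (11.4302, 15.8626)
End effector: (11.4302, 15.8626)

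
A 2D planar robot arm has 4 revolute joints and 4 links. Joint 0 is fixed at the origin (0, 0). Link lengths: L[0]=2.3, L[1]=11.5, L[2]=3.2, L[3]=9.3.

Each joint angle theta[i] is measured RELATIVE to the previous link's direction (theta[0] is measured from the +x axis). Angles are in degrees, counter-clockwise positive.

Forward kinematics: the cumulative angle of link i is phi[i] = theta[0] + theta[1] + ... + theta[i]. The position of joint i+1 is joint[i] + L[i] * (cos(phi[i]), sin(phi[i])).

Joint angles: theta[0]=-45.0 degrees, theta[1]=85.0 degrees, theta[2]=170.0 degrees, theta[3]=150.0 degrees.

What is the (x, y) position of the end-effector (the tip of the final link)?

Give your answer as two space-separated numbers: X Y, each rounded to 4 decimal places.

Answer: 16.9646 4.1657

Derivation:
joint[0] = (0.0000, 0.0000)  (base)
link 0: phi[0] = -45 = -45 deg
  cos(-45 deg) = 0.7071, sin(-45 deg) = -0.7071
  joint[1] = (0.0000, 0.0000) + 2.3 * (0.7071, -0.7071) = (0.0000 + 1.6263, 0.0000 + -1.6263) = (1.6263, -1.6263)
link 1: phi[1] = -45 + 85 = 40 deg
  cos(40 deg) = 0.7660, sin(40 deg) = 0.6428
  joint[2] = (1.6263, -1.6263) + 11.5 * (0.7660, 0.6428) = (1.6263 + 8.8095, -1.6263 + 7.3921) = (10.4359, 5.7657)
link 2: phi[2] = -45 + 85 + 170 = 210 deg
  cos(210 deg) = -0.8660, sin(210 deg) = -0.5000
  joint[3] = (10.4359, 5.7657) + 3.2 * (-0.8660, -0.5000) = (10.4359 + -2.7713, 5.7657 + -1.6000) = (7.6646, 4.1657)
link 3: phi[3] = -45 + 85 + 170 + 150 = 360 deg
  cos(360 deg) = 1.0000, sin(360 deg) = -0.0000
  joint[4] = (7.6646, 4.1657) + 9.3 * (1.0000, -0.0000) = (7.6646 + 9.3000, 4.1657 + -0.0000) = (16.9646, 4.1657)
End effector: (16.9646, 4.1657)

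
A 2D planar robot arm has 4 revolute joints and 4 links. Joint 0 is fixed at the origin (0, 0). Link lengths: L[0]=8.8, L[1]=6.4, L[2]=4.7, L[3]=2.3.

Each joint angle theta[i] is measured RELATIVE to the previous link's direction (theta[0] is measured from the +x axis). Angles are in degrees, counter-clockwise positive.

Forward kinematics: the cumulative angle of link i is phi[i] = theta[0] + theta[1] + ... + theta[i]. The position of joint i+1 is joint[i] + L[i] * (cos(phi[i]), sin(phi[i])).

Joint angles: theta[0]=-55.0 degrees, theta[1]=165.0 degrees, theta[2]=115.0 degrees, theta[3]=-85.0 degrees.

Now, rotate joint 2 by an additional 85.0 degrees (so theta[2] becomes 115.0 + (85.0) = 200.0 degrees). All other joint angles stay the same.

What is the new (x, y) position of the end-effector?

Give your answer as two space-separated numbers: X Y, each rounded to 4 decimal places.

joint[0] = (0.0000, 0.0000)  (base)
link 0: phi[0] = -55 = -55 deg
  cos(-55 deg) = 0.5736, sin(-55 deg) = -0.8192
  joint[1] = (0.0000, 0.0000) + 8.8 * (0.5736, -0.8192) = (0.0000 + 5.0475, 0.0000 + -7.2085) = (5.0475, -7.2085)
link 1: phi[1] = -55 + 165 = 110 deg
  cos(110 deg) = -0.3420, sin(110 deg) = 0.9397
  joint[2] = (5.0475, -7.2085) + 6.4 * (-0.3420, 0.9397) = (5.0475 + -2.1889, -7.2085 + 6.0140) = (2.8585, -1.1945)
link 2: phi[2] = -55 + 165 + 200 = 310 deg
  cos(310 deg) = 0.6428, sin(310 deg) = -0.7660
  joint[3] = (2.8585, -1.1945) + 4.7 * (0.6428, -0.7660) = (2.8585 + 3.0211, -1.1945 + -3.6004) = (5.8796, -4.7949)
link 3: phi[3] = -55 + 165 + 200 + -85 = 225 deg
  cos(225 deg) = -0.7071, sin(225 deg) = -0.7071
  joint[4] = (5.8796, -4.7949) + 2.3 * (-0.7071, -0.7071) = (5.8796 + -1.6263, -4.7949 + -1.6263) = (4.2533, -6.4213)
End effector: (4.2533, -6.4213)

Answer: 4.2533 -6.4213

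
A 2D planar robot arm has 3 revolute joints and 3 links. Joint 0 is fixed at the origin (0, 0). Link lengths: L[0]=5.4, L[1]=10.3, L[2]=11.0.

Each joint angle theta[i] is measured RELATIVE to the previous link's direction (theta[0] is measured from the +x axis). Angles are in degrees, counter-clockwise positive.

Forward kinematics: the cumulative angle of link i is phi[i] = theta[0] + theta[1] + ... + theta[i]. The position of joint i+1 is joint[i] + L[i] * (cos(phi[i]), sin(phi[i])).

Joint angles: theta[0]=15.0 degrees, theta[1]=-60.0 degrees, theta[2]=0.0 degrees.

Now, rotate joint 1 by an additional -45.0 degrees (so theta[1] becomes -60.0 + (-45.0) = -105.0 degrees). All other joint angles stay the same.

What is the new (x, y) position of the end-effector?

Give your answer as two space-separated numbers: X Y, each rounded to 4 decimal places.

Answer: 5.2160 -19.9024

Derivation:
joint[0] = (0.0000, 0.0000)  (base)
link 0: phi[0] = 15 = 15 deg
  cos(15 deg) = 0.9659, sin(15 deg) = 0.2588
  joint[1] = (0.0000, 0.0000) + 5.4 * (0.9659, 0.2588) = (0.0000 + 5.2160, 0.0000 + 1.3976) = (5.2160, 1.3976)
link 1: phi[1] = 15 + -105 = -90 deg
  cos(-90 deg) = 0.0000, sin(-90 deg) = -1.0000
  joint[2] = (5.2160, 1.3976) + 10.3 * (0.0000, -1.0000) = (5.2160 + 0.0000, 1.3976 + -10.3000) = (5.2160, -8.9024)
link 2: phi[2] = 15 + -105 + 0 = -90 deg
  cos(-90 deg) = 0.0000, sin(-90 deg) = -1.0000
  joint[3] = (5.2160, -8.9024) + 11 * (0.0000, -1.0000) = (5.2160 + 0.0000, -8.9024 + -11.0000) = (5.2160, -19.9024)
End effector: (5.2160, -19.9024)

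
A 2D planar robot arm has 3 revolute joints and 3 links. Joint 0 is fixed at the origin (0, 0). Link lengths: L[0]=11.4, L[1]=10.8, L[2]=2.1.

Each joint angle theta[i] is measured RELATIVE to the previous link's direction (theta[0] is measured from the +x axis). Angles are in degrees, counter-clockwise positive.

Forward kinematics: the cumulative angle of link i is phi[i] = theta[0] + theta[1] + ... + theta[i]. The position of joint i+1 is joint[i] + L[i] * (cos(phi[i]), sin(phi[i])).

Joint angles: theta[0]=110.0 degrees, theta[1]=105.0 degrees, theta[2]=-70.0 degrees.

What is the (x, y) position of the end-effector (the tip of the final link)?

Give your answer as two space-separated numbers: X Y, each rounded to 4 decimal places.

joint[0] = (0.0000, 0.0000)  (base)
link 0: phi[0] = 110 = 110 deg
  cos(110 deg) = -0.3420, sin(110 deg) = 0.9397
  joint[1] = (0.0000, 0.0000) + 11.4 * (-0.3420, 0.9397) = (0.0000 + -3.8990, 0.0000 + 10.7125) = (-3.8990, 10.7125)
link 1: phi[1] = 110 + 105 = 215 deg
  cos(215 deg) = -0.8192, sin(215 deg) = -0.5736
  joint[2] = (-3.8990, 10.7125) + 10.8 * (-0.8192, -0.5736) = (-3.8990 + -8.8468, 10.7125 + -6.1946) = (-12.7459, 4.5179)
link 2: phi[2] = 110 + 105 + -70 = 145 deg
  cos(145 deg) = -0.8192, sin(145 deg) = 0.5736
  joint[3] = (-12.7459, 4.5179) + 2.1 * (-0.8192, 0.5736) = (-12.7459 + -1.7202, 4.5179 + 1.2045) = (-14.4661, 5.7224)
End effector: (-14.4661, 5.7224)

Answer: -14.4661 5.7224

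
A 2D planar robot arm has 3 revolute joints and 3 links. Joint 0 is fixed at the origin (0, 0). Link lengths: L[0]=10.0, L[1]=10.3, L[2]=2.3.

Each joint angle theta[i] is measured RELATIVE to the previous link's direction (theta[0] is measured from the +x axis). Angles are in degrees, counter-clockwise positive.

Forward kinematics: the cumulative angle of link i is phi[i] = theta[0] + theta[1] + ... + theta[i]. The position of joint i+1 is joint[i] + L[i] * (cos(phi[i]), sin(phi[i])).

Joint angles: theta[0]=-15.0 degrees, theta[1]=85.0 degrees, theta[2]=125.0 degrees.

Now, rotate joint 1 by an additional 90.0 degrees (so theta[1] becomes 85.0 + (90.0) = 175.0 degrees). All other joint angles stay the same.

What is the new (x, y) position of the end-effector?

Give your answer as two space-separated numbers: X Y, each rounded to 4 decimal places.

Answer: 0.5757 -1.2870

Derivation:
joint[0] = (0.0000, 0.0000)  (base)
link 0: phi[0] = -15 = -15 deg
  cos(-15 deg) = 0.9659, sin(-15 deg) = -0.2588
  joint[1] = (0.0000, 0.0000) + 10 * (0.9659, -0.2588) = (0.0000 + 9.6593, 0.0000 + -2.5882) = (9.6593, -2.5882)
link 1: phi[1] = -15 + 175 = 160 deg
  cos(160 deg) = -0.9397, sin(160 deg) = 0.3420
  joint[2] = (9.6593, -2.5882) + 10.3 * (-0.9397, 0.3420) = (9.6593 + -9.6788, -2.5882 + 3.5228) = (-0.0196, 0.9346)
link 2: phi[2] = -15 + 175 + 125 = 285 deg
  cos(285 deg) = 0.2588, sin(285 deg) = -0.9659
  joint[3] = (-0.0196, 0.9346) + 2.3 * (0.2588, -0.9659) = (-0.0196 + 0.5953, 0.9346 + -2.2216) = (0.5757, -1.2870)
End effector: (0.5757, -1.2870)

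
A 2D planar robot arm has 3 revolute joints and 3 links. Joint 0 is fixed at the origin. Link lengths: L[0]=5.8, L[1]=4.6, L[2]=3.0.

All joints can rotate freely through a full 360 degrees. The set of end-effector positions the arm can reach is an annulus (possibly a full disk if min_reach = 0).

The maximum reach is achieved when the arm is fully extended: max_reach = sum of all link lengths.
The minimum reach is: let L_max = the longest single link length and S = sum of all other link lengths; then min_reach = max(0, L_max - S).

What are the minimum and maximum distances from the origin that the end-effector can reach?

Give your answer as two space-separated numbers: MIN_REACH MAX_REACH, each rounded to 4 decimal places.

Link lengths: [5.8, 4.6, 3.0]
max_reach = 5.8 + 4.6 + 3 = 13.4
L_max = max([5.8, 4.6, 3.0]) = 5.8
S (sum of others) = 13.4 - 5.8 = 7.6
min_reach = max(0, 5.8 - 7.6) = max(0, -1.8) = 0

Answer: 0.0000 13.4000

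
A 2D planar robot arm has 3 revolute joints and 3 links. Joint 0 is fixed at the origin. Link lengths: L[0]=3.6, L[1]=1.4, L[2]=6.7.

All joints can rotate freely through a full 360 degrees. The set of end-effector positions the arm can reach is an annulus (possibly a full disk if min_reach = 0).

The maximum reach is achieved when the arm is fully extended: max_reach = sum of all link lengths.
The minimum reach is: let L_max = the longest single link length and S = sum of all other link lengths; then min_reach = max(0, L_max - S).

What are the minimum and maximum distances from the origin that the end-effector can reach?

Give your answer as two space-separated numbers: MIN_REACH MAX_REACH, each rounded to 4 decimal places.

Link lengths: [3.6, 1.4, 6.7]
max_reach = 3.6 + 1.4 + 6.7 = 11.7
L_max = max([3.6, 1.4, 6.7]) = 6.7
S (sum of others) = 11.7 - 6.7 = 5
min_reach = max(0, 6.7 - 5) = max(0, 1.7) = 1.7

Answer: 1.7000 11.7000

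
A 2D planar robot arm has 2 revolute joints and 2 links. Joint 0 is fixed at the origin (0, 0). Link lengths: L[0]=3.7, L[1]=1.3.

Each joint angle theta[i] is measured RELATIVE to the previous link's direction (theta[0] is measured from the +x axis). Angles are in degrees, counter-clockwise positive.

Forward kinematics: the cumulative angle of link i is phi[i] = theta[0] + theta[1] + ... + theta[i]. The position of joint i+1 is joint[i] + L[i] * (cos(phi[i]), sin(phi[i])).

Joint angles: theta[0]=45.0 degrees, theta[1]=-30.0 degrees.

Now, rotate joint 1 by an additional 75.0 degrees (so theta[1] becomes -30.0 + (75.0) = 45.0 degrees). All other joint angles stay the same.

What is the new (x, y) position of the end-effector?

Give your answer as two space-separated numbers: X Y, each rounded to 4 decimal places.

Answer: 2.6163 3.9163

Derivation:
joint[0] = (0.0000, 0.0000)  (base)
link 0: phi[0] = 45 = 45 deg
  cos(45 deg) = 0.7071, sin(45 deg) = 0.7071
  joint[1] = (0.0000, 0.0000) + 3.7 * (0.7071, 0.7071) = (0.0000 + 2.6163, 0.0000 + 2.6163) = (2.6163, 2.6163)
link 1: phi[1] = 45 + 45 = 90 deg
  cos(90 deg) = 0.0000, sin(90 deg) = 1.0000
  joint[2] = (2.6163, 2.6163) + 1.3 * (0.0000, 1.0000) = (2.6163 + 0.0000, 2.6163 + 1.3000) = (2.6163, 3.9163)
End effector: (2.6163, 3.9163)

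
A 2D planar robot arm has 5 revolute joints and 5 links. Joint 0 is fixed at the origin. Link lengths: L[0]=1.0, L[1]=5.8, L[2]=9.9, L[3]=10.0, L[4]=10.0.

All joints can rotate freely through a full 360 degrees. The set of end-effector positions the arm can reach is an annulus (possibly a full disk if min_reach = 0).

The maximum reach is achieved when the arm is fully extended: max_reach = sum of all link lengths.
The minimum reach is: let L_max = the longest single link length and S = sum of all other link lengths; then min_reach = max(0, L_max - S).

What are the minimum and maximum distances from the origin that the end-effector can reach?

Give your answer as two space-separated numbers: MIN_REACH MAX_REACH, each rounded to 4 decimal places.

Answer: 0.0000 36.7000

Derivation:
Link lengths: [1.0, 5.8, 9.9, 10.0, 10.0]
max_reach = 1 + 5.8 + 9.9 + 10 + 10 = 36.7
L_max = max([1.0, 5.8, 9.9, 10.0, 10.0]) = 10
S (sum of others) = 36.7 - 10 = 26.7
min_reach = max(0, 10 - 26.7) = max(0, -16.7) = 0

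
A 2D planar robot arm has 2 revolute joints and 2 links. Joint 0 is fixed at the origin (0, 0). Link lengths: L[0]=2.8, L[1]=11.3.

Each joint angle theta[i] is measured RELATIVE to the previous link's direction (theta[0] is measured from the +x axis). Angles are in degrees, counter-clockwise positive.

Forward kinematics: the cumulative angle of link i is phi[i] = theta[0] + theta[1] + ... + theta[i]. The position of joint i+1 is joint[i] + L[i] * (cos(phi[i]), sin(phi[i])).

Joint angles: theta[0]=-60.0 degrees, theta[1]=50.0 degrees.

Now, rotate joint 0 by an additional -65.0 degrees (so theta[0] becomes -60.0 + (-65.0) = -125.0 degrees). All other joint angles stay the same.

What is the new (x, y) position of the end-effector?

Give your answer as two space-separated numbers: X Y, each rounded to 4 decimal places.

joint[0] = (0.0000, 0.0000)  (base)
link 0: phi[0] = -125 = -125 deg
  cos(-125 deg) = -0.5736, sin(-125 deg) = -0.8192
  joint[1] = (0.0000, 0.0000) + 2.8 * (-0.5736, -0.8192) = (0.0000 + -1.6060, 0.0000 + -2.2936) = (-1.6060, -2.2936)
link 1: phi[1] = -125 + 50 = -75 deg
  cos(-75 deg) = 0.2588, sin(-75 deg) = -0.9659
  joint[2] = (-1.6060, -2.2936) + 11.3 * (0.2588, -0.9659) = (-1.6060 + 2.9247, -2.2936 + -10.9150) = (1.3186, -13.2086)
End effector: (1.3186, -13.2086)

Answer: 1.3186 -13.2086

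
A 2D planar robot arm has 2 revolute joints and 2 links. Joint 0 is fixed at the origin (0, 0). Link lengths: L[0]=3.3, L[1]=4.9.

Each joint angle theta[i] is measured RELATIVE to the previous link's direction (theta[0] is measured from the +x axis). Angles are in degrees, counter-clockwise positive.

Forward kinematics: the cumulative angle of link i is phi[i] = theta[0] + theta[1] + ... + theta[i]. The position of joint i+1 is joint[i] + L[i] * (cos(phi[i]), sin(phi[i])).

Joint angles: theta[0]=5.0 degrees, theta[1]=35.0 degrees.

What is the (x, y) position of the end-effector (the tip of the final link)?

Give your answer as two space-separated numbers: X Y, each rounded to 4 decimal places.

joint[0] = (0.0000, 0.0000)  (base)
link 0: phi[0] = 5 = 5 deg
  cos(5 deg) = 0.9962, sin(5 deg) = 0.0872
  joint[1] = (0.0000, 0.0000) + 3.3 * (0.9962, 0.0872) = (0.0000 + 3.2874, 0.0000 + 0.2876) = (3.2874, 0.2876)
link 1: phi[1] = 5 + 35 = 40 deg
  cos(40 deg) = 0.7660, sin(40 deg) = 0.6428
  joint[2] = (3.2874, 0.2876) + 4.9 * (0.7660, 0.6428) = (3.2874 + 3.7536, 0.2876 + 3.1497) = (7.0411, 3.4373)
End effector: (7.0411, 3.4373)

Answer: 7.0411 3.4373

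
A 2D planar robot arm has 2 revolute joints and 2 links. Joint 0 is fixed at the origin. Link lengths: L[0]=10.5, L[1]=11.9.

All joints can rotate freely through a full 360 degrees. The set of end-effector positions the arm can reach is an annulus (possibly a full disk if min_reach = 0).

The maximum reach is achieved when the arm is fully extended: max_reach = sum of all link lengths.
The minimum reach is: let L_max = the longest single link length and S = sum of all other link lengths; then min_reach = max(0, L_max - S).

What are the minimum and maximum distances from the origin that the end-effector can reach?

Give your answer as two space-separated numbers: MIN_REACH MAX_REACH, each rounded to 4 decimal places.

Answer: 1.4000 22.4000

Derivation:
Link lengths: [10.5, 11.9]
max_reach = 10.5 + 11.9 = 22.4
L_max = max([10.5, 11.9]) = 11.9
S (sum of others) = 22.4 - 11.9 = 10.5
min_reach = max(0, 11.9 - 10.5) = max(0, 1.4) = 1.4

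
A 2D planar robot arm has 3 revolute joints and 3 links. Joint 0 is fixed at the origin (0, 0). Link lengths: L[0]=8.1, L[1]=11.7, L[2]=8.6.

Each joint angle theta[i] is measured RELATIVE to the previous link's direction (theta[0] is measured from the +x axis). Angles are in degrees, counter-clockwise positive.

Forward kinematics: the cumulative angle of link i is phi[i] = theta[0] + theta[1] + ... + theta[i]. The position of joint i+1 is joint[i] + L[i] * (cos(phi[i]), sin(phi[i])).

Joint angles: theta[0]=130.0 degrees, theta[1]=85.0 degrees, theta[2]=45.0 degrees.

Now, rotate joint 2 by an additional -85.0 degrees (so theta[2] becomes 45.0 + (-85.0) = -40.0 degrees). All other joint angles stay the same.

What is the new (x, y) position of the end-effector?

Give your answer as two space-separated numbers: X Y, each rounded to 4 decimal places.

joint[0] = (0.0000, 0.0000)  (base)
link 0: phi[0] = 130 = 130 deg
  cos(130 deg) = -0.6428, sin(130 deg) = 0.7660
  joint[1] = (0.0000, 0.0000) + 8.1 * (-0.6428, 0.7660) = (0.0000 + -5.2066, 0.0000 + 6.2050) = (-5.2066, 6.2050)
link 1: phi[1] = 130 + 85 = 215 deg
  cos(215 deg) = -0.8192, sin(215 deg) = -0.5736
  joint[2] = (-5.2066, 6.2050) + 11.7 * (-0.8192, -0.5736) = (-5.2066 + -9.5841, 6.2050 + -6.7108) = (-14.7907, -0.5059)
link 2: phi[2] = 130 + 85 + -40 = 175 deg
  cos(175 deg) = -0.9962, sin(175 deg) = 0.0872
  joint[3] = (-14.7907, -0.5059) + 8.6 * (-0.9962, 0.0872) = (-14.7907 + -8.5673, -0.5059 + 0.7495) = (-23.3579, 0.2437)
End effector: (-23.3579, 0.2437)

Answer: -23.3579 0.2437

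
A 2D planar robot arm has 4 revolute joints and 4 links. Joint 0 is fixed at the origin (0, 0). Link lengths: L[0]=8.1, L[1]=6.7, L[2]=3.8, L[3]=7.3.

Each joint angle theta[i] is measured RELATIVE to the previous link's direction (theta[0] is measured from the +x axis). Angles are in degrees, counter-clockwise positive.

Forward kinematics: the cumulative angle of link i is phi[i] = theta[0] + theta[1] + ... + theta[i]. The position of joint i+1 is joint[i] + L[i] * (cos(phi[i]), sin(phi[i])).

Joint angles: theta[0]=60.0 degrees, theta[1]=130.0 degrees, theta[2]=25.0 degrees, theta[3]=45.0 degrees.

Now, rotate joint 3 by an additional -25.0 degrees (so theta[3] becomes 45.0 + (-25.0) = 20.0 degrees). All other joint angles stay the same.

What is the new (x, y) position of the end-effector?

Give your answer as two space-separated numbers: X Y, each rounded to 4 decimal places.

Answer: -9.8481 -2.3080

Derivation:
joint[0] = (0.0000, 0.0000)  (base)
link 0: phi[0] = 60 = 60 deg
  cos(60 deg) = 0.5000, sin(60 deg) = 0.8660
  joint[1] = (0.0000, 0.0000) + 8.1 * (0.5000, 0.8660) = (0.0000 + 4.0500, 0.0000 + 7.0148) = (4.0500, 7.0148)
link 1: phi[1] = 60 + 130 = 190 deg
  cos(190 deg) = -0.9848, sin(190 deg) = -0.1736
  joint[2] = (4.0500, 7.0148) + 6.7 * (-0.9848, -0.1736) = (4.0500 + -6.5982, 7.0148 + -1.1634) = (-2.5482, 5.8514)
link 2: phi[2] = 60 + 130 + 25 = 215 deg
  cos(215 deg) = -0.8192, sin(215 deg) = -0.5736
  joint[3] = (-2.5482, 5.8514) + 3.8 * (-0.8192, -0.5736) = (-2.5482 + -3.1128, 5.8514 + -2.1796) = (-5.6610, 3.6718)
link 3: phi[3] = 60 + 130 + 25 + 20 = 235 deg
  cos(235 deg) = -0.5736, sin(235 deg) = -0.8192
  joint[4] = (-5.6610, 3.6718) + 7.3 * (-0.5736, -0.8192) = (-5.6610 + -4.1871, 3.6718 + -5.9798) = (-9.8481, -2.3080)
End effector: (-9.8481, -2.3080)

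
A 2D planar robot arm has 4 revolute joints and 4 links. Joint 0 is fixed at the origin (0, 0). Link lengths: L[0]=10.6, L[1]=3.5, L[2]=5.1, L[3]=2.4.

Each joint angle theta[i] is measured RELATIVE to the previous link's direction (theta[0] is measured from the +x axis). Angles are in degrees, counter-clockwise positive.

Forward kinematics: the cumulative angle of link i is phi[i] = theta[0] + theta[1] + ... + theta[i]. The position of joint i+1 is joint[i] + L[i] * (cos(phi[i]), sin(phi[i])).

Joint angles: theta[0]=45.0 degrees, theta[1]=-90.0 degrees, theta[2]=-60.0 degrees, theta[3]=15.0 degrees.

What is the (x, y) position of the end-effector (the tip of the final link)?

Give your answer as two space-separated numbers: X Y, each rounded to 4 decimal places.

joint[0] = (0.0000, 0.0000)  (base)
link 0: phi[0] = 45 = 45 deg
  cos(45 deg) = 0.7071, sin(45 deg) = 0.7071
  joint[1] = (0.0000, 0.0000) + 10.6 * (0.7071, 0.7071) = (0.0000 + 7.4953, 0.0000 + 7.4953) = (7.4953, 7.4953)
link 1: phi[1] = 45 + -90 = -45 deg
  cos(-45 deg) = 0.7071, sin(-45 deg) = -0.7071
  joint[2] = (7.4953, 7.4953) + 3.5 * (0.7071, -0.7071) = (7.4953 + 2.4749, 7.4953 + -2.4749) = (9.9702, 5.0205)
link 2: phi[2] = 45 + -90 + -60 = -105 deg
  cos(-105 deg) = -0.2588, sin(-105 deg) = -0.9659
  joint[3] = (9.9702, 5.0205) + 5.1 * (-0.2588, -0.9659) = (9.9702 + -1.3200, 5.0205 + -4.9262) = (8.6502, 0.0942)
link 3: phi[3] = 45 + -90 + -60 + 15 = -90 deg
  cos(-90 deg) = 0.0000, sin(-90 deg) = -1.0000
  joint[4] = (8.6502, 0.0942) + 2.4 * (0.0000, -1.0000) = (8.6502 + 0.0000, 0.0942 + -2.4000) = (8.6502, -2.3058)
End effector: (8.6502, -2.3058)

Answer: 8.6502 -2.3058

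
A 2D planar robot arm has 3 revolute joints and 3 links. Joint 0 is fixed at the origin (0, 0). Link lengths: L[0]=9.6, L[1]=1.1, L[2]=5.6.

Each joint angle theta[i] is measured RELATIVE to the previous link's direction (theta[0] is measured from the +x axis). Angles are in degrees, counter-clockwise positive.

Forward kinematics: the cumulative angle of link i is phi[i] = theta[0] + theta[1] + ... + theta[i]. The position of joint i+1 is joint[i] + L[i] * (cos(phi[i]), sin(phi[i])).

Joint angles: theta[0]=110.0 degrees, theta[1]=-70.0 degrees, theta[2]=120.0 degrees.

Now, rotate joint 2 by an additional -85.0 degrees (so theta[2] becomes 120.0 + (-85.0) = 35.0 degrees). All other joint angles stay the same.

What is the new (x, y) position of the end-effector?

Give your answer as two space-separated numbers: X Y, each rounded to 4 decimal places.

Answer: -0.9914 15.1373

Derivation:
joint[0] = (0.0000, 0.0000)  (base)
link 0: phi[0] = 110 = 110 deg
  cos(110 deg) = -0.3420, sin(110 deg) = 0.9397
  joint[1] = (0.0000, 0.0000) + 9.6 * (-0.3420, 0.9397) = (0.0000 + -3.2834, 0.0000 + 9.0210) = (-3.2834, 9.0210)
link 1: phi[1] = 110 + -70 = 40 deg
  cos(40 deg) = 0.7660, sin(40 deg) = 0.6428
  joint[2] = (-3.2834, 9.0210) + 1.1 * (0.7660, 0.6428) = (-3.2834 + 0.8426, 9.0210 + 0.7071) = (-2.4407, 9.7281)
link 2: phi[2] = 110 + -70 + 35 = 75 deg
  cos(75 deg) = 0.2588, sin(75 deg) = 0.9659
  joint[3] = (-2.4407, 9.7281) + 5.6 * (0.2588, 0.9659) = (-2.4407 + 1.4494, 9.7281 + 5.4092) = (-0.9914, 15.1373)
End effector: (-0.9914, 15.1373)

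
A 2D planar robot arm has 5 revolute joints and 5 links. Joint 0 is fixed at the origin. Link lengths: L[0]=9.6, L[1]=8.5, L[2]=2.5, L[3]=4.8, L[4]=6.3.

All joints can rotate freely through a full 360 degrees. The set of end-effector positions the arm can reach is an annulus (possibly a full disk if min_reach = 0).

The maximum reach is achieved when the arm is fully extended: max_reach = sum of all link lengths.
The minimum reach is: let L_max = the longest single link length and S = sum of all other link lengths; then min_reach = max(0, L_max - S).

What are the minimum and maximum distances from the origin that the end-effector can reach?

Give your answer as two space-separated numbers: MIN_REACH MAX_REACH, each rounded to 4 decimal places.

Link lengths: [9.6, 8.5, 2.5, 4.8, 6.3]
max_reach = 9.6 + 8.5 + 2.5 + 4.8 + 6.3 = 31.7
L_max = max([9.6, 8.5, 2.5, 4.8, 6.3]) = 9.6
S (sum of others) = 31.7 - 9.6 = 22.1
min_reach = max(0, 9.6 - 22.1) = max(0, -12.5) = 0

Answer: 0.0000 31.7000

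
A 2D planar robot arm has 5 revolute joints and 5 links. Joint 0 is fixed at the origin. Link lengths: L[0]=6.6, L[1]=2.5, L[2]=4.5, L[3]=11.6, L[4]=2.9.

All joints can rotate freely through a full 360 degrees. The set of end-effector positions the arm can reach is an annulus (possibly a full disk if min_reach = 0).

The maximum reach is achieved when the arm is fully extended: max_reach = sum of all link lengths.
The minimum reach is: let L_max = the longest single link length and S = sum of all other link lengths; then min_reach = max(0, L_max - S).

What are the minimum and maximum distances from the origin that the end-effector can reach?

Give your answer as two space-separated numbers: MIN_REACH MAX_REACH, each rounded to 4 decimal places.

Answer: 0.0000 28.1000

Derivation:
Link lengths: [6.6, 2.5, 4.5, 11.6, 2.9]
max_reach = 6.6 + 2.5 + 4.5 + 11.6 + 2.9 = 28.1
L_max = max([6.6, 2.5, 4.5, 11.6, 2.9]) = 11.6
S (sum of others) = 28.1 - 11.6 = 16.5
min_reach = max(0, 11.6 - 16.5) = max(0, -4.9) = 0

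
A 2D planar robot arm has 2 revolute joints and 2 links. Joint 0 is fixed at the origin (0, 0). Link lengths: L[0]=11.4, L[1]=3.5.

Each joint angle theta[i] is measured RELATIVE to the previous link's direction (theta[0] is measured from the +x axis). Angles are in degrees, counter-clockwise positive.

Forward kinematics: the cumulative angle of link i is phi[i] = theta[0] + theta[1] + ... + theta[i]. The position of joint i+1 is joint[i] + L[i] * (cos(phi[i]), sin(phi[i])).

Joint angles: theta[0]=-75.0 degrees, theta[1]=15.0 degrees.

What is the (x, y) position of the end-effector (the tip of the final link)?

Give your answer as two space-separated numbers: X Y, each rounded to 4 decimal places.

Answer: 4.7005 -14.0426

Derivation:
joint[0] = (0.0000, 0.0000)  (base)
link 0: phi[0] = -75 = -75 deg
  cos(-75 deg) = 0.2588, sin(-75 deg) = -0.9659
  joint[1] = (0.0000, 0.0000) + 11.4 * (0.2588, -0.9659) = (0.0000 + 2.9505, 0.0000 + -11.0116) = (2.9505, -11.0116)
link 1: phi[1] = -75 + 15 = -60 deg
  cos(-60 deg) = 0.5000, sin(-60 deg) = -0.8660
  joint[2] = (2.9505, -11.0116) + 3.5 * (0.5000, -0.8660) = (2.9505 + 1.7500, -11.0116 + -3.0311) = (4.7005, -14.0426)
End effector: (4.7005, -14.0426)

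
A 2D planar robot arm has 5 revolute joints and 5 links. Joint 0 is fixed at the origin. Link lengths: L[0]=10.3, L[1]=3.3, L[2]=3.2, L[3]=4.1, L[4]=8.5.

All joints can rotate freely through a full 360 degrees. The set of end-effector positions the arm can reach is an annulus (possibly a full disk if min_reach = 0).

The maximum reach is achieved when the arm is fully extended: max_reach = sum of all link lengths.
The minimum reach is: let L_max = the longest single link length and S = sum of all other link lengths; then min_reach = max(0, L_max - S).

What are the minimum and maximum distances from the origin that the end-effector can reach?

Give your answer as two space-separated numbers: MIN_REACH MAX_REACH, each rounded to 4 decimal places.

Answer: 0.0000 29.4000

Derivation:
Link lengths: [10.3, 3.3, 3.2, 4.1, 8.5]
max_reach = 10.3 + 3.3 + 3.2 + 4.1 + 8.5 = 29.4
L_max = max([10.3, 3.3, 3.2, 4.1, 8.5]) = 10.3
S (sum of others) = 29.4 - 10.3 = 19.1
min_reach = max(0, 10.3 - 19.1) = max(0, -8.8) = 0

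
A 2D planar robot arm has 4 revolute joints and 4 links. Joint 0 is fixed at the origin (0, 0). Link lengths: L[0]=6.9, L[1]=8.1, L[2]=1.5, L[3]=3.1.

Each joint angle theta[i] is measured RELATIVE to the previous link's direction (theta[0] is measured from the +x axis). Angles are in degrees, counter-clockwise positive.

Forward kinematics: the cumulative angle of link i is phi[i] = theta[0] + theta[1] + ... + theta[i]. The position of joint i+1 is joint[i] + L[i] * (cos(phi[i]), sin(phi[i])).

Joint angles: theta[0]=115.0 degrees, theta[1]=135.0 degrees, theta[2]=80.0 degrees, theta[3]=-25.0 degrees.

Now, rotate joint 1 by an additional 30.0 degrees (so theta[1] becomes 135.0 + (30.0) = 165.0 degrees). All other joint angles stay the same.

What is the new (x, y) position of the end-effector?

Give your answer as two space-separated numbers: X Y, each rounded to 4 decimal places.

Answer: 2.8000 -3.0335

Derivation:
joint[0] = (0.0000, 0.0000)  (base)
link 0: phi[0] = 115 = 115 deg
  cos(115 deg) = -0.4226, sin(115 deg) = 0.9063
  joint[1] = (0.0000, 0.0000) + 6.9 * (-0.4226, 0.9063) = (0.0000 + -2.9161, 0.0000 + 6.2535) = (-2.9161, 6.2535)
link 1: phi[1] = 115 + 165 = 280 deg
  cos(280 deg) = 0.1736, sin(280 deg) = -0.9848
  joint[2] = (-2.9161, 6.2535) + 8.1 * (0.1736, -0.9848) = (-2.9161 + 1.4066, 6.2535 + -7.9769) = (-1.5095, -1.7234)
link 2: phi[2] = 115 + 165 + 80 = 360 deg
  cos(360 deg) = 1.0000, sin(360 deg) = -0.0000
  joint[3] = (-1.5095, -1.7234) + 1.5 * (1.0000, -0.0000) = (-1.5095 + 1.5000, -1.7234 + -0.0000) = (-0.0095, -1.7234)
link 3: phi[3] = 115 + 165 + 80 + -25 = 335 deg
  cos(335 deg) = 0.9063, sin(335 deg) = -0.4226
  joint[4] = (-0.0095, -1.7234) + 3.1 * (0.9063, -0.4226) = (-0.0095 + 2.8096, -1.7234 + -1.3101) = (2.8000, -3.0335)
End effector: (2.8000, -3.0335)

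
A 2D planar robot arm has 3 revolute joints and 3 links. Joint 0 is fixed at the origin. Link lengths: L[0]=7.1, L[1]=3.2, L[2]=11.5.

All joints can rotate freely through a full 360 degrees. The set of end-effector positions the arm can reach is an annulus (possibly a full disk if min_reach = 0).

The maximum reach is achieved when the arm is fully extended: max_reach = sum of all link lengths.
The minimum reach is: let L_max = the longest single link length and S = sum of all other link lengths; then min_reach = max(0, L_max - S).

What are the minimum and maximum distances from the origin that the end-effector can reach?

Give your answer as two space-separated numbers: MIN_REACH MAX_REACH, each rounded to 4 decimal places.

Answer: 1.2000 21.8000

Derivation:
Link lengths: [7.1, 3.2, 11.5]
max_reach = 7.1 + 3.2 + 11.5 = 21.8
L_max = max([7.1, 3.2, 11.5]) = 11.5
S (sum of others) = 21.8 - 11.5 = 10.3
min_reach = max(0, 11.5 - 10.3) = max(0, 1.2) = 1.2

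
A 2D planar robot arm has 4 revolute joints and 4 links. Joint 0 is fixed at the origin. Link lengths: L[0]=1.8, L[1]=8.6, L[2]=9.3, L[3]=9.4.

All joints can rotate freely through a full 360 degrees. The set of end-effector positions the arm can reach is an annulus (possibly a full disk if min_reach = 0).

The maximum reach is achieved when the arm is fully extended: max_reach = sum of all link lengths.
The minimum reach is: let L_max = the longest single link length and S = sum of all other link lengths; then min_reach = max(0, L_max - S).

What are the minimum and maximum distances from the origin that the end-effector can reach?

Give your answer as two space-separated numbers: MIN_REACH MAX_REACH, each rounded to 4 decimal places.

Link lengths: [1.8, 8.6, 9.3, 9.4]
max_reach = 1.8 + 8.6 + 9.3 + 9.4 = 29.1
L_max = max([1.8, 8.6, 9.3, 9.4]) = 9.4
S (sum of others) = 29.1 - 9.4 = 19.7
min_reach = max(0, 9.4 - 19.7) = max(0, -10.3) = 0

Answer: 0.0000 29.1000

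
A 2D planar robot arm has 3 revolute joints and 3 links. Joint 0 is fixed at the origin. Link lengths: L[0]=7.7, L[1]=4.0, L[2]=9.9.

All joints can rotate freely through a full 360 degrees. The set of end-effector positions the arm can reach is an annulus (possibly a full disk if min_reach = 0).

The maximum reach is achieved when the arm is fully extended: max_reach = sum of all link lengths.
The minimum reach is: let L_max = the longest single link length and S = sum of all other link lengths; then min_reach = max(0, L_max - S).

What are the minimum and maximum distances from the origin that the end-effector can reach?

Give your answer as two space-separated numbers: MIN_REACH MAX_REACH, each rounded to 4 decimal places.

Link lengths: [7.7, 4.0, 9.9]
max_reach = 7.7 + 4 + 9.9 = 21.6
L_max = max([7.7, 4.0, 9.9]) = 9.9
S (sum of others) = 21.6 - 9.9 = 11.7
min_reach = max(0, 9.9 - 11.7) = max(0, -1.8) = 0

Answer: 0.0000 21.6000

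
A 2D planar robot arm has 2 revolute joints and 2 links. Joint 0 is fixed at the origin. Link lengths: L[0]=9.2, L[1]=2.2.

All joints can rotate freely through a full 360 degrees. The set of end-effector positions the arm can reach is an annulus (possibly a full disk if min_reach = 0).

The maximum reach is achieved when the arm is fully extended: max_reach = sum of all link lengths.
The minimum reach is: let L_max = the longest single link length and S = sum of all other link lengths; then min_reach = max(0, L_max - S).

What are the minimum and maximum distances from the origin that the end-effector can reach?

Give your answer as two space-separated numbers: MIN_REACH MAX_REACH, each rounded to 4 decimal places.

Link lengths: [9.2, 2.2]
max_reach = 9.2 + 2.2 = 11.4
L_max = max([9.2, 2.2]) = 9.2
S (sum of others) = 11.4 - 9.2 = 2.2
min_reach = max(0, 9.2 - 2.2) = max(0, 7) = 7

Answer: 7.0000 11.4000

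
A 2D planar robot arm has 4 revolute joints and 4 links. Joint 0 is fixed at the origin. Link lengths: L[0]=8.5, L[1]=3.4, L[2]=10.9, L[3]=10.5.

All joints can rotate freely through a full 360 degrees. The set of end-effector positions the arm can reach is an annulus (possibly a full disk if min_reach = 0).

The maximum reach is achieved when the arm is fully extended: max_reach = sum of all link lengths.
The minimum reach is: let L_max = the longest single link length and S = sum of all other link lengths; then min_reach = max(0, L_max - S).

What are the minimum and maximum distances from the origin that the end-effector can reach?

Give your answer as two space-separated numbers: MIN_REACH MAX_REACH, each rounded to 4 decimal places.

Answer: 0.0000 33.3000

Derivation:
Link lengths: [8.5, 3.4, 10.9, 10.5]
max_reach = 8.5 + 3.4 + 10.9 + 10.5 = 33.3
L_max = max([8.5, 3.4, 10.9, 10.5]) = 10.9
S (sum of others) = 33.3 - 10.9 = 22.4
min_reach = max(0, 10.9 - 22.4) = max(0, -11.5) = 0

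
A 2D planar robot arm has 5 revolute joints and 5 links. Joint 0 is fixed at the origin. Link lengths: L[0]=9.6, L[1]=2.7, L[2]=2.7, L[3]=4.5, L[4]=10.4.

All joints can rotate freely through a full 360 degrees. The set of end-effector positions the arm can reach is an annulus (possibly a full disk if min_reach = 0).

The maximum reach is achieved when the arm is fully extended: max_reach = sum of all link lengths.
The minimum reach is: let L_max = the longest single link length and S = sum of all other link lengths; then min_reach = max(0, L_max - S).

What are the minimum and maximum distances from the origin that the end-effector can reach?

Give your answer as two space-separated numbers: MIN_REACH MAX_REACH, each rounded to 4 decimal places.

Link lengths: [9.6, 2.7, 2.7, 4.5, 10.4]
max_reach = 9.6 + 2.7 + 2.7 + 4.5 + 10.4 = 29.9
L_max = max([9.6, 2.7, 2.7, 4.5, 10.4]) = 10.4
S (sum of others) = 29.9 - 10.4 = 19.5
min_reach = max(0, 10.4 - 19.5) = max(0, -9.1) = 0

Answer: 0.0000 29.9000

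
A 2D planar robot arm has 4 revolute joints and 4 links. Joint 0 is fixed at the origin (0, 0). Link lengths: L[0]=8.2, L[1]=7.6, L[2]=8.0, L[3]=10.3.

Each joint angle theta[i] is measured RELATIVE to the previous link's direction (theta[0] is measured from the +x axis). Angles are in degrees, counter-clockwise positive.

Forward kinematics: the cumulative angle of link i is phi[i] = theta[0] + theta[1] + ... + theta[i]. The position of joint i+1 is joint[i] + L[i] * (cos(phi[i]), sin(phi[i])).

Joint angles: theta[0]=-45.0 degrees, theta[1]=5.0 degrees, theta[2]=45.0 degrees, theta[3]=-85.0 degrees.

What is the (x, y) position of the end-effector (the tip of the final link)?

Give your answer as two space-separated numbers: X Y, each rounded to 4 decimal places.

Answer: 21.3783 -20.1297

Derivation:
joint[0] = (0.0000, 0.0000)  (base)
link 0: phi[0] = -45 = -45 deg
  cos(-45 deg) = 0.7071, sin(-45 deg) = -0.7071
  joint[1] = (0.0000, 0.0000) + 8.2 * (0.7071, -0.7071) = (0.0000 + 5.7983, 0.0000 + -5.7983) = (5.7983, -5.7983)
link 1: phi[1] = -45 + 5 = -40 deg
  cos(-40 deg) = 0.7660, sin(-40 deg) = -0.6428
  joint[2] = (5.7983, -5.7983) + 7.6 * (0.7660, -0.6428) = (5.7983 + 5.8219, -5.7983 + -4.8852) = (11.6202, -10.6835)
link 2: phi[2] = -45 + 5 + 45 = 5 deg
  cos(5 deg) = 0.9962, sin(5 deg) = 0.0872
  joint[3] = (11.6202, -10.6835) + 8 * (0.9962, 0.0872) = (11.6202 + 7.9696, -10.6835 + 0.6972) = (19.5898, -9.9862)
link 3: phi[3] = -45 + 5 + 45 + -85 = -80 deg
  cos(-80 deg) = 0.1736, sin(-80 deg) = -0.9848
  joint[4] = (19.5898, -9.9862) + 10.3 * (0.1736, -0.9848) = (19.5898 + 1.7886, -9.9862 + -10.1435) = (21.3783, -20.1297)
End effector: (21.3783, -20.1297)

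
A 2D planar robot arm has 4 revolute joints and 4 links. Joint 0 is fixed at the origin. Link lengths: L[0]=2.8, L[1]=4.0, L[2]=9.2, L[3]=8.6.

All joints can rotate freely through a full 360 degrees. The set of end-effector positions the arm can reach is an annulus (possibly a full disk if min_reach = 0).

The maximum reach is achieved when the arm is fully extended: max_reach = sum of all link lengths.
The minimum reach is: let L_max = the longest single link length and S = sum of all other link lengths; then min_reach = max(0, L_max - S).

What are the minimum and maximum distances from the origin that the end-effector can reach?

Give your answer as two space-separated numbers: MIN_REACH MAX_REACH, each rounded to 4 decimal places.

Link lengths: [2.8, 4.0, 9.2, 8.6]
max_reach = 2.8 + 4 + 9.2 + 8.6 = 24.6
L_max = max([2.8, 4.0, 9.2, 8.6]) = 9.2
S (sum of others) = 24.6 - 9.2 = 15.4
min_reach = max(0, 9.2 - 15.4) = max(0, -6.2) = 0

Answer: 0.0000 24.6000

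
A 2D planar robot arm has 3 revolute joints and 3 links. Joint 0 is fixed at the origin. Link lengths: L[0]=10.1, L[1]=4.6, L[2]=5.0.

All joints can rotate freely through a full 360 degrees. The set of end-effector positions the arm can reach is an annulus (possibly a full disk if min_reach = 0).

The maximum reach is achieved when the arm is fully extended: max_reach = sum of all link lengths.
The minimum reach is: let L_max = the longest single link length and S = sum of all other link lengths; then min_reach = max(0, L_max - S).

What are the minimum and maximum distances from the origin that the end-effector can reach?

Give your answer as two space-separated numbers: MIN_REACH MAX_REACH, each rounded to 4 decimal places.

Answer: 0.5000 19.7000

Derivation:
Link lengths: [10.1, 4.6, 5.0]
max_reach = 10.1 + 4.6 + 5 = 19.7
L_max = max([10.1, 4.6, 5.0]) = 10.1
S (sum of others) = 19.7 - 10.1 = 9.6
min_reach = max(0, 10.1 - 9.6) = max(0, 0.5) = 0.5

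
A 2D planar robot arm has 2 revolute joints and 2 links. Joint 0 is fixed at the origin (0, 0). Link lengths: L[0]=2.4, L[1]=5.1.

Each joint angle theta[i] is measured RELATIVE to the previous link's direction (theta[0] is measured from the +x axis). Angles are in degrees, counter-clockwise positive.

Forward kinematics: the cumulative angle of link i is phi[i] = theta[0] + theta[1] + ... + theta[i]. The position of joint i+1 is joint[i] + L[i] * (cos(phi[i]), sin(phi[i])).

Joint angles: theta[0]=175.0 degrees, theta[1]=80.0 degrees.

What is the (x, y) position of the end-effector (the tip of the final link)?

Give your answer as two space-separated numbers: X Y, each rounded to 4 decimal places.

Answer: -3.7108 -4.7170

Derivation:
joint[0] = (0.0000, 0.0000)  (base)
link 0: phi[0] = 175 = 175 deg
  cos(175 deg) = -0.9962, sin(175 deg) = 0.0872
  joint[1] = (0.0000, 0.0000) + 2.4 * (-0.9962, 0.0872) = (0.0000 + -2.3909, 0.0000 + 0.2092) = (-2.3909, 0.2092)
link 1: phi[1] = 175 + 80 = 255 deg
  cos(255 deg) = -0.2588, sin(255 deg) = -0.9659
  joint[2] = (-2.3909, 0.2092) + 5.1 * (-0.2588, -0.9659) = (-2.3909 + -1.3200, 0.2092 + -4.9262) = (-3.7108, -4.7170)
End effector: (-3.7108, -4.7170)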